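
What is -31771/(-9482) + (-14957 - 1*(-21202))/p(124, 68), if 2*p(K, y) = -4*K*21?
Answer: 53124139/24691128 ≈ 2.1515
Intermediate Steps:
p(K, y) = -42*K (p(K, y) = (-4*K*21)/2 = (-84*K)/2 = -42*K)
-31771/(-9482) + (-14957 - 1*(-21202))/p(124, 68) = -31771/(-9482) + (-14957 - 1*(-21202))/((-42*124)) = -31771*(-1/9482) + (-14957 + 21202)/(-5208) = 31771/9482 + 6245*(-1/5208) = 31771/9482 - 6245/5208 = 53124139/24691128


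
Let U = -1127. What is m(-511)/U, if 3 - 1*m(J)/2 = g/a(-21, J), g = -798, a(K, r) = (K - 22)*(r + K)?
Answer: -261/48461 ≈ -0.0053858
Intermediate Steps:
a(K, r) = (-22 + K)*(K + r)
m(J) = 6 + 1596/(903 - 43*J) (m(J) = 6 - (-1596)/((-21)**2 - 22*(-21) - 22*J - 21*J) = 6 - (-1596)/(441 + 462 - 22*J - 21*J) = 6 - (-1596)/(903 - 43*J) = 6 + 1596/(903 - 43*J))
m(-511)/U = (6*(-1169 + 43*(-511))/(43*(-21 - 511)))/(-1127) = ((6/43)*(-1169 - 21973)/(-532))*(-1/1127) = ((6/43)*(-1/532)*(-23142))*(-1/1127) = (261/43)*(-1/1127) = -261/48461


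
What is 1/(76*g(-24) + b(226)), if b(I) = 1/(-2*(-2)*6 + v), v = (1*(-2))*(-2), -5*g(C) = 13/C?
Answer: 420/3473 ≈ 0.12093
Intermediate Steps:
g(C) = -13/(5*C)
v = 4 (v = -2*(-2) = 4)
b(I) = 1/28 (b(I) = 1/(-2*(-2)*6 + 4) = 1/(4*6 + 4) = 1/(24 + 4) = 1/28)
1/(76*g(-24) + b(226)) = 1/(76*(-13/5/(-24)) + 1/28) = 1/(76*(-13/5*(-1/24)) + 1/28) = 1/(76*(13/120) + 1/28) = 1/(247/30 + 1/28) = 1/(3473/420) = 420/3473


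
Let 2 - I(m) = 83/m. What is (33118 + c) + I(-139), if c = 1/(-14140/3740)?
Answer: 3254834448/98273 ≈ 33120.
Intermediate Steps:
I(m) = 2 - 83/m
c = -187/707 (c = 1/(-14140*1/3740) = 1/(-707/187) = -187/707 ≈ -0.26450)
(33118 + c) + I(-139) = (33118 - 187/707) + (2 - 83/(-139)) = 23414239/707 + (2 - 83*(-1/139)) = 23414239/707 + (2 + 83/139) = 23414239/707 + 361/139 = 3254834448/98273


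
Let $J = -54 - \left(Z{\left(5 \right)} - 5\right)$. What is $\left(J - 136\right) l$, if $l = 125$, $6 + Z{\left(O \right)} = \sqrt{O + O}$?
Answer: $-22375 - 125 \sqrt{10} \approx -22770.0$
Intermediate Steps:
$Z{\left(O \right)} = -6 + \sqrt{2} \sqrt{O}$ ($Z{\left(O \right)} = -6 + \sqrt{O + O} = -6 + \sqrt{2 O} = -6 + \sqrt{2} \sqrt{O}$)
$J = -43 - \sqrt{10}$ ($J = -54 - \left(\left(-6 + \sqrt{2} \sqrt{5}\right) - 5\right) = -54 - \left(\left(-6 + \sqrt{10}\right) - 5\right) = -54 - \left(-11 + \sqrt{10}\right) = -54 + \left(11 - \sqrt{10}\right) = -43 - \sqrt{10} \approx -46.162$)
$\left(J - 136\right) l = \left(\left(-43 - \sqrt{10}\right) - 136\right) 125 = \left(-179 - \sqrt{10}\right) 125 = -22375 - 125 \sqrt{10}$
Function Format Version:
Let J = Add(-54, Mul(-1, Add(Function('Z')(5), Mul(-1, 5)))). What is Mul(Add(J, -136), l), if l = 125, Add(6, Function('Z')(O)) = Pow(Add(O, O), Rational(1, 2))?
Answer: Add(-22375, Mul(-125, Pow(10, Rational(1, 2)))) ≈ -22770.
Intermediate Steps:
Function('Z')(O) = Add(-6, Mul(Pow(2, Rational(1, 2)), Pow(O, Rational(1, 2)))) (Function('Z')(O) = Add(-6, Pow(Add(O, O), Rational(1, 2))) = Add(-6, Pow(Mul(2, O), Rational(1, 2))) = Add(-6, Mul(Pow(2, Rational(1, 2)), Pow(O, Rational(1, 2)))))
J = Add(-43, Mul(-1, Pow(10, Rational(1, 2)))) (J = Add(-54, Mul(-1, Add(Add(-6, Mul(Pow(2, Rational(1, 2)), Pow(5, Rational(1, 2)))), Mul(-1, 5)))) = Add(-54, Mul(-1, Add(Add(-6, Pow(10, Rational(1, 2))), -5))) = Add(-54, Mul(-1, Add(-11, Pow(10, Rational(1, 2))))) = Add(-54, Add(11, Mul(-1, Pow(10, Rational(1, 2))))) = Add(-43, Mul(-1, Pow(10, Rational(1, 2)))) ≈ -46.162)
Mul(Add(J, -136), l) = Mul(Add(Add(-43, Mul(-1, Pow(10, Rational(1, 2)))), -136), 125) = Mul(Add(-179, Mul(-1, Pow(10, Rational(1, 2)))), 125) = Add(-22375, Mul(-125, Pow(10, Rational(1, 2))))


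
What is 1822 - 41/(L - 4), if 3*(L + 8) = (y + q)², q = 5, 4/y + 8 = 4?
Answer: 36563/20 ≈ 1828.2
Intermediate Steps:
y = -1 (y = 4/(-8 + 4) = 4/(-4) = 4*(-¼) = -1)
L = -8/3 (L = -8 + (-1 + 5)²/3 = -8 + (⅓)*4² = -8 + (⅓)*16 = -8 + 16/3 = -8/3 ≈ -2.6667)
1822 - 41/(L - 4) = 1822 - 41/(-8/3 - 4) = 1822 - 41/(-20/3) = 1822 - 3/20*(-41) = 1822 + 123/20 = 36563/20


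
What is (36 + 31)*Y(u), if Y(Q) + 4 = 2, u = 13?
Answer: -134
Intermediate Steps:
Y(Q) = -2 (Y(Q) = -4 + 2 = -2)
(36 + 31)*Y(u) = (36 + 31)*(-2) = 67*(-2) = -134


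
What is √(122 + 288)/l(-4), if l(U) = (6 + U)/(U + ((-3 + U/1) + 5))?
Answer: -3*√410 ≈ -60.745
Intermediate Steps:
l(U) = (6 + U)/(2 + 2*U) (l(U) = (6 + U)/(U + ((-3 + U*1) + 5)) = (6 + U)/(U + ((-3 + U) + 5)) = (6 + U)/(U + (2 + U)) = (6 + U)/(2 + 2*U))
√(122 + 288)/l(-4) = √(122 + 288)/(((6 - 4)/(2*(1 - 4)))) = √410/(((½)*2/(-3))) = √410/(((½)*(-⅓)*2)) = √410/(-⅓) = √410*(-3) = -3*√410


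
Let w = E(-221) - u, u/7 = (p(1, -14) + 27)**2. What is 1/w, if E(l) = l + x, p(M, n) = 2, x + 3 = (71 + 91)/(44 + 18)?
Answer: -31/189360 ≈ -0.00016371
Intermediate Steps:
x = -12/31 (x = -3 + (71 + 91)/(44 + 18) = -3 + 162/62 = -3 + 162*(1/62) = -3 + 81/31 = -12/31 ≈ -0.38710)
u = 5887 (u = 7*(2 + 27)**2 = 7*29**2 = 7*841 = 5887)
E(l) = -12/31 + l (E(l) = l - 12/31 = -12/31 + l)
w = -189360/31 (w = (-12/31 - 221) - 1*5887 = -6863/31 - 5887 = -189360/31 ≈ -6108.4)
1/w = 1/(-189360/31) = -31/189360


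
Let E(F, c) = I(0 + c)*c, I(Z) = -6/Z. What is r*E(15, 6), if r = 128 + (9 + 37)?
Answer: -1044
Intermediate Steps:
E(F, c) = -6 (E(F, c) = (-6/(0 + c))*c = (-6/c)*c = -6)
r = 174 (r = 128 + 46 = 174)
r*E(15, 6) = 174*(-6) = -1044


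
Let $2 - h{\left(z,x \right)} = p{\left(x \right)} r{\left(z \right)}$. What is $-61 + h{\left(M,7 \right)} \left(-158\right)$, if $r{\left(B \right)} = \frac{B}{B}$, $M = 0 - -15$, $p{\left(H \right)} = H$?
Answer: $729$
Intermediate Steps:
$M = 15$ ($M = 0 + 15 = 15$)
$r{\left(B \right)} = 1$
$h{\left(z,x \right)} = 2 - x$ ($h{\left(z,x \right)} = 2 - x 1 = 2 - x$)
$-61 + h{\left(M,7 \right)} \left(-158\right) = -61 + \left(2 - 7\right) \left(-158\right) = -61 - -790 = -61 + 790 = 729$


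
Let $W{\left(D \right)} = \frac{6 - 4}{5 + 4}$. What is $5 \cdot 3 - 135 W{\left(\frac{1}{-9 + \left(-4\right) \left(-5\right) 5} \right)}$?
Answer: $-15$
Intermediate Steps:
$W{\left(D \right)} = \frac{2}{9}$
$5 \cdot 3 - 135 W{\left(\frac{1}{-9 + \left(-4\right) \left(-5\right) 5} \right)} = 5 \cdot 3 - 30 = 15 - 30 = -15$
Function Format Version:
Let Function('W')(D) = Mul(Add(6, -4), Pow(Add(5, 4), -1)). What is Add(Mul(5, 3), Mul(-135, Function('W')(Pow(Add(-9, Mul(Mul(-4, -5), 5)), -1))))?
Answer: -15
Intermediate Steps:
Function('W')(D) = Rational(2, 9) (Function('W')(D) = Mul(2, Pow(9, -1)) = Mul(2, Rational(1, 9)) = Rational(2, 9))
Add(Mul(5, 3), Mul(-135, Function('W')(Pow(Add(-9, Mul(Mul(-4, -5), 5)), -1)))) = Add(Mul(5, 3), Mul(-135, Rational(2, 9))) = Add(15, -30) = -15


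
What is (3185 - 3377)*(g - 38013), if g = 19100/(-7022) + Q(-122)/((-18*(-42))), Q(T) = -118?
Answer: 1614498371296/221193 ≈ 7.2990e+6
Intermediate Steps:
g = -3817049/1327158 (g = 19100/(-7022) - 118/((-18*(-42))) = 19100*(-1/7022) - 118/756 = -9550/3511 - 118*1/756 = -9550/3511 - 59/378 = -3817049/1327158 ≈ -2.8761)
(3185 - 3377)*(g - 38013) = (3185 - 3377)*(-3817049/1327158 - 38013) = -192*(-50453074103/1327158) = 1614498371296/221193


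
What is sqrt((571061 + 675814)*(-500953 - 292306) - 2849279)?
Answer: 2*I*sqrt(247274416226) ≈ 9.9453e+5*I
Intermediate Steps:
sqrt((571061 + 675814)*(-500953 - 292306) - 2849279) = sqrt(1246875*(-793259) - 2849279) = sqrt(-989094815625 - 2849279) = sqrt(-989097664904) = 2*I*sqrt(247274416226)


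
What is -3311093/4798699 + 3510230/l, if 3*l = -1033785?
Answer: -3597104656621/330721536381 ≈ -10.877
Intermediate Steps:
l = -344595 (l = (1/3)*(-1033785) = -344595)
-3311093/4798699 + 3510230/l = -3311093/4798699 + 3510230/(-344595) = -3311093*1/4798699 + 3510230*(-1/344595) = -3311093/4798699 - 702046/68919 = -3597104656621/330721536381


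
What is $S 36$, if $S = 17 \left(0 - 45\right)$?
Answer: $-27540$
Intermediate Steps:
$S = -765$ ($S = 17 \left(-45\right) = -765$)
$S 36 = \left(-765\right) 36 = -27540$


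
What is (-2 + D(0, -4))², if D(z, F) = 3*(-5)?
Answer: 289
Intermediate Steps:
D(z, F) = -15
(-2 + D(0, -4))² = (-2 - 15)² = (-17)² = 289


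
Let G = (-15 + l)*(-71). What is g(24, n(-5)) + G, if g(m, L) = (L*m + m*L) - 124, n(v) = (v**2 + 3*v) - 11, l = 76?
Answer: -4503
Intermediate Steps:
n(v) = -11 + v**2 + 3*v
G = -4331 (G = (-15 + 76)*(-71) = 61*(-71) = -4331)
g(m, L) = -124 + 2*L*m (g(m, L) = (L*m + L*m) - 124 = 2*L*m - 124 = -124 + 2*L*m)
g(24, n(-5)) + G = (-124 + 2*(-11 + (-5)**2 + 3*(-5))*24) - 4331 = (-124 + 2*(-11 + 25 - 15)*24) - 4331 = (-124 + 2*(-1)*24) - 4331 = (-124 - 48) - 4331 = -172 - 4331 = -4503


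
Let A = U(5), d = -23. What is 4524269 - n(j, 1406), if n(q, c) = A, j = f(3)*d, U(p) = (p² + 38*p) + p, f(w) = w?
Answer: 4524049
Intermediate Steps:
U(p) = p² + 39*p
j = -69 (j = 3*(-23) = -69)
A = 220 (A = 5*(39 + 5) = 5*44 = 220)
n(q, c) = 220
4524269 - n(j, 1406) = 4524269 - 1*220 = 4524269 - 220 = 4524049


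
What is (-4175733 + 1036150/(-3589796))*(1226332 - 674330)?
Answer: -39030787276011553/16933 ≈ -2.3050e+12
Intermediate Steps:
(-4175733 + 1036150/(-3589796))*(1226332 - 674330) = (-4175733 + 1036150*(-1/3589796))*552002 = (-4175733 - 9775/33866)*552002 = -141415383553/33866*552002 = -39030787276011553/16933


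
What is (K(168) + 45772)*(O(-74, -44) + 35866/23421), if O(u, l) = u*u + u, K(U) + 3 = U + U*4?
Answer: 5898653637772/23421 ≈ 2.5185e+8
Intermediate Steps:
K(U) = -3 + 5*U (K(U) = -3 + (U + U*4) = -3 + (U + 4*U) = -3 + 5*U)
O(u, l) = u + u² (O(u, l) = u² + u = u + u²)
(K(168) + 45772)*(O(-74, -44) + 35866/23421) = ((-3 + 5*168) + 45772)*(-74*(1 - 74) + 35866/23421) = ((-3 + 840) + 45772)*(-74*(-73) + 35866*(1/23421)) = (837 + 45772)*(5402 + 35866/23421) = 46609*(126556108/23421) = 5898653637772/23421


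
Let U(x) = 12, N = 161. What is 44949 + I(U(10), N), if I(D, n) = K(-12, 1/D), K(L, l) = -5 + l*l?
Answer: 6471937/144 ≈ 44944.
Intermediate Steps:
K(L, l) = -5 + l²
I(D, n) = -5 + D⁻² (I(D, n) = -5 + (1/D)² = -5 + D⁻²)
44949 + I(U(10), N) = 44949 + (-5 + 12⁻²) = 44949 + (-5 + 1/144) = 44949 - 719/144 = 6471937/144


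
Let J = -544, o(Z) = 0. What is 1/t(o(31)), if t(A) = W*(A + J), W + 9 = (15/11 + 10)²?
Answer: -121/7907584 ≈ -1.5302e-5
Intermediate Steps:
W = 14536/121 (W = -9 + (15/11 + 10)² = -9 + (125/11)² = -9 + 15625/121 = 14536/121 ≈ 120.13)
t(A) = -7907584/121 + 14536*A/121 (t(A) = 14536*(A - 544)/121 = 14536*(-544 + A)/121 = -7907584/121 + 14536*A/121)
1/t(o(31)) = 1/(-7907584/121 + (14536/121)*0) = 1/(-7907584/121 + 0) = 1/(-7907584/121) = -121/7907584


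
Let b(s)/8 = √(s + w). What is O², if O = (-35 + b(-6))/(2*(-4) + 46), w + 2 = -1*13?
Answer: (35 - 8*I*√21)²/1444 ≈ -0.08241 - 1.7772*I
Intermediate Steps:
w = -15 (w = -2 - 1*13 = -2 - 13 = -15)
b(s) = 8*√(-15 + s) (b(s) = 8*√(s - 15) = 8*√(-15 + s))
O = -35/38 + 4*I*√21/19 (O = (-35 + 8*√(-15 - 6))/(2*(-4) + 46) = (-35 + 8*√(-21))/(-8 + 46) = (-35 + 8*(I*√21))/38 = (-35 + 8*I*√21)*(1/38) = -35/38 + 4*I*√21/19 ≈ -0.92105 + 0.96475*I)
O² = (-35/38 + 4*I*√21/19)²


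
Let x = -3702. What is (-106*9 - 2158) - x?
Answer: 590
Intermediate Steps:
(-106*9 - 2158) - x = (-106*9 - 2158) - 1*(-3702) = (-954 - 2158) + 3702 = -3112 + 3702 = 590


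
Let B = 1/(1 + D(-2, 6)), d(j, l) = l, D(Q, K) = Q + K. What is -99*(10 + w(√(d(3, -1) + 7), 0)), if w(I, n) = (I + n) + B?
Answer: -5049/5 - 99*√6 ≈ -1252.3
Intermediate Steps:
D(Q, K) = K + Q
B = ⅕ (B = 1/(1 + (6 - 2)) = 1/(1 + 4) = 1/5 = ⅕ ≈ 0.20000)
w(I, n) = ⅕ + I + n (w(I, n) = (I + n) + ⅕ = ⅕ + I + n)
-99*(10 + w(√(d(3, -1) + 7), 0)) = -99*(10 + (⅕ + √(-1 + 7) + 0)) = -99*(10 + (⅕ + √6 + 0)) = -99*(10 + (⅕ + √6)) = -99*(51/5 + √6) = -5049/5 - 99*√6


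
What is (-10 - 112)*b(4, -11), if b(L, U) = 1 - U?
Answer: -1464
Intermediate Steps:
(-10 - 112)*b(4, -11) = (-10 - 112)*(1 - 1*(-11)) = -122*(1 + 11) = -122*12 = -1464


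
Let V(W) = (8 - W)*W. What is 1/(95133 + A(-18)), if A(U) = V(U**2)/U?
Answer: 1/100821 ≈ 9.9186e-6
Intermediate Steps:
V(W) = W*(8 - W)
A(U) = U*(8 - U**2) (A(U) = (U**2*(8 - U**2))/U = U*(8 - U**2))
1/(95133 + A(-18)) = 1/(95133 - 18*(8 - 1*(-18)**2)) = 1/(95133 - 18*(8 - 1*324)) = 1/(95133 - 18*(8 - 324)) = 1/(95133 - 18*(-316)) = 1/(95133 + 5688) = 1/100821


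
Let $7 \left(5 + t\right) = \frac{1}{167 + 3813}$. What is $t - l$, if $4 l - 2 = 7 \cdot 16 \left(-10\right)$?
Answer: $\frac{7647571}{27860} \approx 274.5$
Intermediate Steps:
$t = - \frac{139299}{27860}$ ($t = -5 + \frac{1}{7 \left(167 + 3813\right)} = -5 + \frac{1}{7 \cdot 3980} = -5 + \frac{1}{7} \cdot \frac{1}{3980} = -5 + \frac{1}{27860} = - \frac{139299}{27860} \approx -5.0$)
$l = - \frac{559}{2}$ ($l = \frac{1}{2} + \frac{7 \cdot 16 \left(-10\right)}{4} = \frac{1}{2} + \frac{112 \left(-10\right)}{4} = \frac{1}{2} + \frac{1}{4} \left(-1120\right) = \frac{1}{2} - 280 = - \frac{559}{2} \approx -279.5$)
$t - l = - \frac{139299}{27860} - - \frac{559}{2} = - \frac{139299}{27860} + \frac{559}{2} = \frac{7647571}{27860}$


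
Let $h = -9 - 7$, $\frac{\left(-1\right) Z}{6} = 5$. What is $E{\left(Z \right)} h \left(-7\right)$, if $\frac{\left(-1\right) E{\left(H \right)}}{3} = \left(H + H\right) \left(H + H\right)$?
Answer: $-1209600$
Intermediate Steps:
$Z = -30$ ($Z = \left(-6\right) 5 = -30$)
$E{\left(H \right)} = - 12 H^{2}$ ($E{\left(H \right)} = - 3 \left(H + H\right) \left(H + H\right) = - 3 \cdot 2 H 2 H = - 3 \cdot 4 H^{2} = - 12 H^{2}$)
$h = -16$ ($h = -9 - 7 = -16$)
$E{\left(Z \right)} h \left(-7\right) = - 12 \left(-30\right)^{2} \left(-16\right) \left(-7\right) = \left(-12\right) 900 \left(-16\right) \left(-7\right) = \left(-10800\right) \left(-16\right) \left(-7\right) = 172800 \left(-7\right) = -1209600$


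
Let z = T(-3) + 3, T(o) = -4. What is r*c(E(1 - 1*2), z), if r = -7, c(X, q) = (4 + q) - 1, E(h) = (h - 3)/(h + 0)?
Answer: -14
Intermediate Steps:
E(h) = (-3 + h)/h
z = -1 (z = -4 + 3 = -1)
c(X, q) = 3 + q
r*c(E(1 - 1*2), z) = -7*(3 - 1) = -7*2 = -14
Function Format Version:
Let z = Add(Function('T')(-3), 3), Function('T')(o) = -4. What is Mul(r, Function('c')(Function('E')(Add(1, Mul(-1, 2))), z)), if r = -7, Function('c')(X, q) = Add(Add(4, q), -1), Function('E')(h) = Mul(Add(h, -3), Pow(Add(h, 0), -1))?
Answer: -14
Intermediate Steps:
Function('E')(h) = Mul(Pow(h, -1), Add(-3, h)) (Function('E')(h) = Mul(Add(-3, h), Pow(h, -1)) = Mul(Pow(h, -1), Add(-3, h)))
z = -1 (z = Add(-4, 3) = -1)
Function('c')(X, q) = Add(3, q)
Mul(r, Function('c')(Function('E')(Add(1, Mul(-1, 2))), z)) = Mul(-7, Add(3, -1)) = Mul(-7, 2) = -14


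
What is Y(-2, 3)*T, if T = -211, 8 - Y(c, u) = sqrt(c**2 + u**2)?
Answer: -1688 + 211*sqrt(13) ≈ -927.23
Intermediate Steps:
Y(c, u) = 8 - sqrt(c**2 + u**2)
Y(-2, 3)*T = (8 - sqrt((-2)**2 + 3**2))*(-211) = (8 - sqrt(4 + 9))*(-211) = (8 - sqrt(13))*(-211) = -1688 + 211*sqrt(13)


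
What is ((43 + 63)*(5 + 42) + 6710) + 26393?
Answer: 38085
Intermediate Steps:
((43 + 63)*(5 + 42) + 6710) + 26393 = (106*47 + 6710) + 26393 = (4982 + 6710) + 26393 = 11692 + 26393 = 38085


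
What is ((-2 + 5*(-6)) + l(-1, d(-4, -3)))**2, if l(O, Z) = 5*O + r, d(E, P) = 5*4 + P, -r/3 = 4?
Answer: 2401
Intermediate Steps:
r = -12 (r = -3*4 = -12)
d(E, P) = 20 + P
l(O, Z) = -12 + 5*O (l(O, Z) = 5*O - 12 = -12 + 5*O)
((-2 + 5*(-6)) + l(-1, d(-4, -3)))**2 = ((-2 + 5*(-6)) + (-12 + 5*(-1)))**2 = ((-2 - 30) + (-12 - 5))**2 = (-32 - 17)**2 = (-49)**2 = 2401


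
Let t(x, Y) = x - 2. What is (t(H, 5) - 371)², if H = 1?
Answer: 138384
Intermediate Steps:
t(x, Y) = -2 + x
(t(H, 5) - 371)² = ((-2 + 1) - 371)² = (-1 - 371)² = (-372)² = 138384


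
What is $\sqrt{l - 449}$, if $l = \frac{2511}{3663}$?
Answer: $\frac{8 i \sqrt{1160357}}{407} \approx 21.173 i$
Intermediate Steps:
$l = \frac{279}{407}$ ($l = 2511 \cdot \frac{1}{3663} = \frac{279}{407} \approx 0.6855$)
$\sqrt{l - 449} = \sqrt{\frac{279}{407} - 449} = \sqrt{- \frac{182464}{407}} = \frac{8 i \sqrt{1160357}}{407}$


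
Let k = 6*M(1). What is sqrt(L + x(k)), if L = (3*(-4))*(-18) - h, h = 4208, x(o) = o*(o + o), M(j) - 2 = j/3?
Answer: 60*I ≈ 60.0*I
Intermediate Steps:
M(j) = 2 + j/3
k = 14 (k = 6*(2 + (1/3)*1) = 6*(2 + 1/3) = 6*(7/3) = 14)
x(o) = 2*o**2 (x(o) = o*(2*o) = 2*o**2)
L = -3992 (L = (3*(-4))*(-18) - 1*4208 = -12*(-18) - 4208 = 216 - 4208 = -3992)
sqrt(L + x(k)) = sqrt(-3992 + 2*14**2) = sqrt(-3992 + 2*196) = sqrt(-3992 + 392) = sqrt(-3600) = 60*I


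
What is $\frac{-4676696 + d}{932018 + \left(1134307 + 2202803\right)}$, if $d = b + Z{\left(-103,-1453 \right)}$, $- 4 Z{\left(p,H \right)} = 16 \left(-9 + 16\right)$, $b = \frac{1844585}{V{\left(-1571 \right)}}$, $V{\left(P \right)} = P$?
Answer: $- \frac{7348977989}{6706800088} \approx -1.0958$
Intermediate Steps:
$b = - \frac{1844585}{1571}$ ($b = \frac{1844585}{-1571} = 1844585 \left(- \frac{1}{1571}\right) = - \frac{1844585}{1571} \approx -1174.1$)
$Z{\left(p,H \right)} = -28$ ($Z{\left(p,H \right)} = - \frac{16 \left(-9 + 16\right)}{4} = - \frac{16 \cdot 7}{4} = \left(- \frac{1}{4}\right) 112 = -28$)
$d = - \frac{1888573}{1571}$ ($d = - \frac{1844585}{1571} - 28 = - \frac{1888573}{1571} \approx -1202.1$)
$\frac{-4676696 + d}{932018 + \left(1134307 + 2202803\right)} = \frac{-4676696 - \frac{1888573}{1571}}{932018 + \left(1134307 + 2202803\right)} = - \frac{7348977989}{1571 \left(932018 + 3337110\right)} = - \frac{7348977989}{1571 \cdot 4269128} = \left(- \frac{7348977989}{1571}\right) \frac{1}{4269128} = - \frac{7348977989}{6706800088}$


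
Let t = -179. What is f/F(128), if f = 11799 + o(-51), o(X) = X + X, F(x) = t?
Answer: -11697/179 ≈ -65.346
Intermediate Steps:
F(x) = -179
o(X) = 2*X
f = 11697 (f = 11799 + 2*(-51) = 11799 - 102 = 11697)
f/F(128) = 11697/(-179) = 11697*(-1/179) = -11697/179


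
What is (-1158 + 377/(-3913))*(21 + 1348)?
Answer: -477215603/301 ≈ -1.5854e+6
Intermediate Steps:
(-1158 + 377/(-3913))*(21 + 1348) = (-1158 + 377*(-1/3913))*1369 = (-1158 - 29/301)*1369 = -348587/301*1369 = -477215603/301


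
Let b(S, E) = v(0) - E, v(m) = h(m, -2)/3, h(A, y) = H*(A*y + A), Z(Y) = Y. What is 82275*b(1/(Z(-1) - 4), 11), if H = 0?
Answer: -905025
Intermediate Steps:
h(A, y) = 0 (h(A, y) = 0*(A*y + A) = 0*(A + A*y) = 0)
v(m) = 0 (v(m) = 0/3 = 0*(⅓) = 0)
b(S, E) = -E (b(S, E) = 0 - E = -E)
82275*b(1/(Z(-1) - 4), 11) = 82275*(-1*11) = 82275*(-11) = -905025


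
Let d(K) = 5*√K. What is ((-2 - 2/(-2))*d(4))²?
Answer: 100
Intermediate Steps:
((-2 - 2/(-2))*d(4))² = ((-2 - 2/(-2))*(5*√4))² = ((-2 - 2*(-½))*(5*2))² = ((-2 + 1)*10)² = (-1*10)² = (-10)² = 100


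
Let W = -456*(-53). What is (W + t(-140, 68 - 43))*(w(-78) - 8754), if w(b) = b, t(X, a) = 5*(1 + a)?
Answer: -214599936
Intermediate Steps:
t(X, a) = 5 + 5*a
W = 24168
(W + t(-140, 68 - 43))*(w(-78) - 8754) = (24168 + (5 + 5*(68 - 43)))*(-78 - 8754) = (24168 + (5 + 5*25))*(-8832) = (24168 + (5 + 125))*(-8832) = (24168 + 130)*(-8832) = 24298*(-8832) = -214599936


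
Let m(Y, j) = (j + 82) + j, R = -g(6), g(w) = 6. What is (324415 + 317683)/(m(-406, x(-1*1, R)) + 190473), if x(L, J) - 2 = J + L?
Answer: 642098/190545 ≈ 3.3698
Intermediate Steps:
R = -6 (R = -1*6 = -6)
x(L, J) = 2 + J + L (x(L, J) = 2 + (J + L) = 2 + J + L)
m(Y, j) = 82 + 2*j (m(Y, j) = (82 + j) + j = 82 + 2*j)
(324415 + 317683)/(m(-406, x(-1*1, R)) + 190473) = (324415 + 317683)/((82 + 2*(2 - 6 - 1*1)) + 190473) = 642098/((82 + 2*(2 - 6 - 1)) + 190473) = 642098/((82 + 2*(-5)) + 190473) = 642098/((82 - 10) + 190473) = 642098/(72 + 190473) = 642098/190545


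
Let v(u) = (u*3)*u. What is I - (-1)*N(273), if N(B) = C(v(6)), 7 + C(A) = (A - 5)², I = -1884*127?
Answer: -228666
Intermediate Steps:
v(u) = 3*u² (v(u) = (3*u)*u = 3*u²)
I = -239268
C(A) = -7 + (-5 + A)² (C(A) = -7 + (A - 5)² = -7 + (-5 + A)²)
N(B) = 10602 (N(B) = -7 + (-5 + 3*6²)² = -7 + (-5 + 3*36)² = -7 + (-5 + 108)² = -7 + 103² = -7 + 10609 = 10602)
I - (-1)*N(273) = -239268 - (-1)*10602 = -239268 - 1*(-10602) = -239268 + 10602 = -228666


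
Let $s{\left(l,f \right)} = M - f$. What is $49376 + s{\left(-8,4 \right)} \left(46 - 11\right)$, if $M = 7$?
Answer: $49481$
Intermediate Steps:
$s{\left(l,f \right)} = 7 - f$
$49376 + s{\left(-8,4 \right)} \left(46 - 11\right) = 49376 + \left(7 - 4\right) \left(46 - 11\right) = 49376 + \left(7 - 4\right) 35 = 49376 + 3 \cdot 35 = 49376 + 105 = 49481$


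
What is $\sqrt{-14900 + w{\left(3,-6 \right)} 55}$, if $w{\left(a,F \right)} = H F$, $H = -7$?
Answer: $i \sqrt{12590} \approx 112.21 i$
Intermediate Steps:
$w{\left(a,F \right)} = - 7 F$
$\sqrt{-14900 + w{\left(3,-6 \right)} 55} = \sqrt{-14900 + \left(-7\right) \left(-6\right) 55} = \sqrt{-14900 + 42 \cdot 55} = \sqrt{-14900 + 2310} = \sqrt{-12590} = i \sqrt{12590}$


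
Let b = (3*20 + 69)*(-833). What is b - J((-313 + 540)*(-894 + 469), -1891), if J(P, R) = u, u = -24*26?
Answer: -106833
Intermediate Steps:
b = -107457 (b = (60 + 69)*(-833) = 129*(-833) = -107457)
u = -624
J(P, R) = -624
b - J((-313 + 540)*(-894 + 469), -1891) = -107457 - 1*(-624) = -107457 + 624 = -106833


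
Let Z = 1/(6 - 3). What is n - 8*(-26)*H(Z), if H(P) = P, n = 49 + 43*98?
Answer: 12997/3 ≈ 4332.3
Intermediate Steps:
Z = 1/3 ≈ 0.33333
n = 4263 (n = 49 + 4214 = 4263)
n - 8*(-26)*H(Z) = 4263 - 8*(-26)/3 = 4263 - (-208)/3 = 4263 - 1*(-208/3) = 4263 + 208/3 = 12997/3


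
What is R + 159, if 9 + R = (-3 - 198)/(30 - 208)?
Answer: 26901/178 ≈ 151.13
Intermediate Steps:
R = -1401/178 (R = -9 + (-3 - 198)/(30 - 208) = -9 - 201/(-178) = -9 - 201*(-1/178) = -9 + 201/178 = -1401/178 ≈ -7.8708)
R + 159 = -1401/178 + 159 = 26901/178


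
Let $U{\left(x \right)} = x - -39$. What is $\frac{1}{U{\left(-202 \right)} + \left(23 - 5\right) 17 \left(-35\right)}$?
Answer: $- \frac{1}{10873} \approx -9.1971 \cdot 10^{-5}$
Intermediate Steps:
$U{\left(x \right)} = 39 + x$ ($U{\left(x \right)} = x + 39 = 39 + x$)
$\frac{1}{U{\left(-202 \right)} + \left(23 - 5\right) 17 \left(-35\right)} = \frac{1}{\left(39 - 202\right) + \left(23 - 5\right) 17 \left(-35\right)} = \frac{1}{-163 + 18 \cdot 17 \left(-35\right)} = \frac{1}{-163 + 306 \left(-35\right)} = \frac{1}{-163 - 10710} = \frac{1}{-10873} = - \frac{1}{10873}$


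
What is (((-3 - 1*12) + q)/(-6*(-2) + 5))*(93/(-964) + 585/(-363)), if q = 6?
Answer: 1793097/1982948 ≈ 0.90426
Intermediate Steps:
(((-3 - 1*12) + q)/(-6*(-2) + 5))*(93/(-964) + 585/(-363)) = (((-3 - 1*12) + 6)/(-6*(-2) + 5))*(93/(-964) + 585/(-363)) = (((-3 - 12) + 6)/(12 + 5))*(93*(-1/964) + 585*(-1/363)) = ((-15 + 6)/17)*(-93/964 - 195/121) = -9*1/17*(-199233/116644) = -9/17*(-199233/116644) = 1793097/1982948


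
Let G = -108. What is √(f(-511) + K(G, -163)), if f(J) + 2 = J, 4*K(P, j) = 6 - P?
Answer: I*√1938/2 ≈ 22.011*I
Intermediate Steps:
K(P, j) = 3/2 - P/4 (K(P, j) = (6 - P)/4 = 3/2 - P/4)
f(J) = -2 + J
√(f(-511) + K(G, -163)) = √((-2 - 511) + (3/2 - ¼*(-108))) = √(-513 + (3/2 + 27)) = √(-513 + 57/2) = √(-969/2) = I*√1938/2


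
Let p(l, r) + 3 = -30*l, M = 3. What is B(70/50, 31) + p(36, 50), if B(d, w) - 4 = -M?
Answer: -1082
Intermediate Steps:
p(l, r) = -3 - 30*l
B(d, w) = 1 (B(d, w) = 4 - 1*3 = 4 - 3 = 1)
B(70/50, 31) + p(36, 50) = 1 + (-3 - 30*36) = 1 + (-3 - 1080) = 1 - 1083 = -1082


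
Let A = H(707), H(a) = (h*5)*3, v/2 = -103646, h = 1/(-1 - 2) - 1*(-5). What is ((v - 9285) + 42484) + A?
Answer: -174023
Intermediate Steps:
h = 14/3 (h = 1/(-3) + 5 = -1/3 + 5 = 14/3 ≈ 4.6667)
v = -207292 (v = 2*(-103646) = -207292)
H(a) = 70 (H(a) = ((14/3)*5)*3 = (70/3)*3 = 70)
A = 70
((v - 9285) + 42484) + A = ((-207292 - 9285) + 42484) + 70 = (-216577 + 42484) + 70 = -174093 + 70 = -174023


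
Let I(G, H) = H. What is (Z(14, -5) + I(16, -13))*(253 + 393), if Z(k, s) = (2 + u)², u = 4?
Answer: 14858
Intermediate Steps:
Z(k, s) = 36 (Z(k, s) = (2 + 4)² = 6² = 36)
(Z(14, -5) + I(16, -13))*(253 + 393) = (36 - 13)*(253 + 393) = 23*646 = 14858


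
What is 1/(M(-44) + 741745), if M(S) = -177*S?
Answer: 1/749533 ≈ 1.3342e-6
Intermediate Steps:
1/(M(-44) + 741745) = 1/(-177*(-44) + 741745) = 1/(7788 + 741745) = 1/749533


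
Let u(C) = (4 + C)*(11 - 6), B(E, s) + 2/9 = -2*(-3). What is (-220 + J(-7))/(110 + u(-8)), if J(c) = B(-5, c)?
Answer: -964/405 ≈ -2.3802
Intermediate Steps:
B(E, s) = 52/9 (B(E, s) = -2/9 - 2*(-3) = -2/9 + 6 = 52/9)
u(C) = 20 + 5*C (u(C) = (4 + C)*5 = 20 + 5*C)
J(c) = 52/9
(-220 + J(-7))/(110 + u(-8)) = (-220 + 52/9)/(110 + (20 + 5*(-8))) = -1928/(9*(110 + (20 - 40))) = -1928/(9*(110 - 20)) = -1928/9/90 = -1928/9*1/90 = -964/405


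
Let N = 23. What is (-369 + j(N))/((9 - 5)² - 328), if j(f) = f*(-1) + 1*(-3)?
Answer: 395/312 ≈ 1.2660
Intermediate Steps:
j(f) = -3 - f (j(f) = -f - 3 = -3 - f)
(-369 + j(N))/((9 - 5)² - 328) = (-369 + (-3 - 1*23))/((9 - 5)² - 328) = (-369 + (-3 - 23))/(4² - 328) = (-369 - 26)/(16 - 328) = -395/(-312) = -395*(-1/312) = 395/312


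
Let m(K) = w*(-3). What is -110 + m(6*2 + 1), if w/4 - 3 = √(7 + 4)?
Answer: -146 - 12*√11 ≈ -185.80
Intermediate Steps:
w = 12 + 4*√11 (w = 12 + 4*√(7 + 4) = 12 + 4*√11 ≈ 25.267)
m(K) = -36 - 12*√11 (m(K) = (12 + 4*√11)*(-3) = -36 - 12*√11)
-110 + m(6*2 + 1) = -110 + (-36 - 12*√11) = -146 - 12*√11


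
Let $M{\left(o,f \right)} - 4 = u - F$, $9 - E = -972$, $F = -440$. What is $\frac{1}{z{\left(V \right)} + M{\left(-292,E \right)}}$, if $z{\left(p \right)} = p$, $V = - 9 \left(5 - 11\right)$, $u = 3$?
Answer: $\frac{1}{501} \approx 0.001996$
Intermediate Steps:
$V = 54$ ($V = \left(-9\right) \left(-6\right) = 54$)
$E = 981$ ($E = 9 - -972 = 9 + 972 = 981$)
$M{\left(o,f \right)} = 447$ ($M{\left(o,f \right)} = 4 + \left(3 - -440\right) = 4 + \left(3 + 440\right) = 4 + 443 = 447$)
$\frac{1}{z{\left(V \right)} + M{\left(-292,E \right)}} = \frac{1}{54 + 447} = \frac{1}{501}$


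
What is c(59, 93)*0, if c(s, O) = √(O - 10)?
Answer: 0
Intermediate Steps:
c(s, O) = √(-10 + O)
c(59, 93)*0 = √(-10 + 93)*0 = √83*0 = 0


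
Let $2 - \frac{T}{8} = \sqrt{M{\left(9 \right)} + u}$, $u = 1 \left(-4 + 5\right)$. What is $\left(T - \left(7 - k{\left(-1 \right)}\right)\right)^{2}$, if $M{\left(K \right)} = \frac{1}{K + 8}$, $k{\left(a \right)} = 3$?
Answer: $\frac{3600}{17} - \frac{576 \sqrt{34}}{17} \approx 14.198$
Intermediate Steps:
$M{\left(K \right)} = \frac{1}{8 + K}$
$u = 1$ ($u = 1 \cdot 1 = 1$)
$T = 16 - \frac{24 \sqrt{34}}{17}$ ($T = 16 - 8 \sqrt{\frac{1}{8 + 9} + 1} = 16 - 8 \sqrt{\frac{1}{17} + 1} = 16 - 8 \sqrt{\frac{18}{17}} = 16 - 8 \frac{3 \sqrt{34}}{17} = 16 - \frac{24 \sqrt{34}}{17} \approx 7.7681$)
$\left(T - \left(7 - k{\left(-1 \right)}\right)\right)^{2} = \left(\left(16 - \frac{24 \sqrt{34}}{17}\right) - \left(7 - 3\right)\right)^{2} = \left(\left(16 - \frac{24 \sqrt{34}}{17}\right) - 4\right)^{2} = \left(12 - \frac{24 \sqrt{34}}{17}\right)^{2}$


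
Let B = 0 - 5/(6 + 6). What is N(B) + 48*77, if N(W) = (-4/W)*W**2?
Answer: 11093/3 ≈ 3697.7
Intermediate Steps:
B = -5/12 (B = 0 - 5/12 = -5/12 ≈ -0.41667)
N(W) = -4*W
N(B) + 48*77 = -4*(-5/12) + 48*77 = 5/3 + 3696 = 11093/3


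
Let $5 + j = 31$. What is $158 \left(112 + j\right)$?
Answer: $21804$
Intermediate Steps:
$j = 26$ ($j = -5 + 31 = 26$)
$158 \left(112 + j\right) = 158 \left(112 + 26\right) = 158 \cdot 138 = 21804$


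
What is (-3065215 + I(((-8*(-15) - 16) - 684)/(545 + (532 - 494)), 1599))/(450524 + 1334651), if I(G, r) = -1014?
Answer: -3066229/1785175 ≈ -1.7176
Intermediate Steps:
(-3065215 + I(((-8*(-15) - 16) - 684)/(545 + (532 - 494)), 1599))/(450524 + 1334651) = (-3065215 - 1014)/(450524 + 1334651) = -3066229/1785175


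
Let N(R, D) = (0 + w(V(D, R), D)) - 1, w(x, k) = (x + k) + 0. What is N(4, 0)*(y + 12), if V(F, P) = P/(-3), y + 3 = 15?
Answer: -56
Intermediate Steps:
y = 12 (y = -3 + 15 = 12)
V(F, P) = -P/3 (V(F, P) = P*(-⅓) = -P/3)
w(x, k) = k + x (w(x, k) = (k + x) + 0 = k + x)
N(R, D) = -1 + D - R/3 (N(R, D) = (0 + (D - R/3)) - 1 = (D - R/3) - 1 = -1 + D - R/3)
N(4, 0)*(y + 12) = (-1 + 0 - ⅓*4)*(12 + 12) = (-1 + 0 - 4/3)*24 = -7/3*24 = -56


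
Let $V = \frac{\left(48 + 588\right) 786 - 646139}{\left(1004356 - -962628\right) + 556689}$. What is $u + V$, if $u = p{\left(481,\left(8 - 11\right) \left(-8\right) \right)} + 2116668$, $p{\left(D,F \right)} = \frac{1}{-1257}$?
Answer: $\frac{6714614610774824}{3172256961} \approx 2.1167 \cdot 10^{6}$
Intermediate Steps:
$p{\left(D,F \right)} = - \frac{1}{1257}$
$V = - \frac{146243}{2523673}$ ($V = \frac{636 \cdot 786 - 646139}{\left(1004356 + 962628\right) + 556689} = \frac{499896 - 646139}{1966984 + 556689} = - \frac{146243}{2523673} \approx -0.057948$)
$u = \frac{2660651675}{1257}$ ($u = - \frac{1}{1257} + 2116668 = \frac{2660651675}{1257} \approx 2.1167 \cdot 10^{6}$)
$u + V = \frac{2660651675}{1257} - \frac{146243}{2523673} = \frac{6714614610774824}{3172256961}$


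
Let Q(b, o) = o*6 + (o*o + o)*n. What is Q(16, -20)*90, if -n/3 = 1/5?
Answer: -31320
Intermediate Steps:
n = -⅗ (n = -3/5 = -3*⅕ = -⅗ ≈ -0.60000)
Q(b, o) = -3*o²/5 + 27*o/5 (Q(b, o) = o*6 + (o*o + o)*(-⅗) = 6*o + (o² + o)*(-⅗) = 6*o + (o + o²)*(-⅗) = 6*o + (-3*o/5 - 3*o²/5) = -3*o²/5 + 27*o/5)
Q(16, -20)*90 = ((⅗)*(-20)*(9 - 1*(-20)))*90 = ((⅗)*(-20)*(9 + 20))*90 = ((⅗)*(-20)*29)*90 = -348*90 = -31320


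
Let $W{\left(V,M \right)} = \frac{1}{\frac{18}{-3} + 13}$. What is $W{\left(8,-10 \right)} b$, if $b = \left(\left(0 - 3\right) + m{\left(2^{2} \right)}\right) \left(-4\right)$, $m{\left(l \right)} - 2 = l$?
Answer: $- \frac{12}{7} \approx -1.7143$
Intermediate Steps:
$m{\left(l \right)} = 2 + l$
$W{\left(V,M \right)} = \frac{1}{7}$ ($W{\left(V,M \right)} = \frac{1}{18 \left(- \frac{1}{3}\right) + 13} = \frac{1}{-6 + 13} = \frac{1}{7}$)
$b = -12$ ($b = \left(\left(0 - 3\right) + \left(2 + 2^{2}\right)\right) \left(-4\right) = \left(-3 + \left(2 + 4\right)\right) \left(-4\right) = \left(-3 + 6\right) \left(-4\right) = 3 \left(-4\right) = -12$)
$W{\left(8,-10 \right)} b = \frac{1}{7} \left(-12\right) = - \frac{12}{7}$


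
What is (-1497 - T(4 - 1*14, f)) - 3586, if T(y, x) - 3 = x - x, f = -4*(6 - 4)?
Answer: -5086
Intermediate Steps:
f = -8 (f = -4*2 = -8)
T(y, x) = 3 (T(y, x) = 3 + (x - x) = 3 + 0 = 3)
(-1497 - T(4 - 1*14, f)) - 3586 = (-1497 - 1*3) - 3586 = (-1497 - 3) - 3586 = -1500 - 3586 = -5086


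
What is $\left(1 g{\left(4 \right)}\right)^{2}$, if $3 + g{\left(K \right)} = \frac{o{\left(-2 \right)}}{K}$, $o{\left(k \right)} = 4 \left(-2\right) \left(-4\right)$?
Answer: $25$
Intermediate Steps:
$o{\left(k \right)} = 32$ ($o{\left(k \right)} = \left(-8\right) \left(-4\right) = 32$)
$g{\left(K \right)} = -3 + \frac{32}{K}$
$\left(1 g{\left(4 \right)}\right)^{2} = \left(1 \left(-3 + \frac{32}{4}\right)\right)^{2} = \left(1 \left(-3 + 32 \cdot \frac{1}{4}\right)\right)^{2} = \left(1 \left(-3 + 8\right)\right)^{2} = \left(1 \cdot 5\right)^{2} = 5^{2} = 25$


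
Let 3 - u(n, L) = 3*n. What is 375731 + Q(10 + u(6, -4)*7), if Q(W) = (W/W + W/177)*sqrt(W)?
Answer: 375731 + 82*I*sqrt(95)/177 ≈ 3.7573e+5 + 4.5155*I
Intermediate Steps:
u(n, L) = 3 - 3*n
Q(W) = sqrt(W)*(1 + W/177) (Q(W) = (1 + W*(1/177))*sqrt(W) = (1 + W/177)*sqrt(W) = sqrt(W)*(1 + W/177))
375731 + Q(10 + u(6, -4)*7) = 375731 + sqrt(10 + (3 - 3*6)*7)*(177 + (10 + (3 - 3*6)*7))/177 = 375731 + sqrt(10 + (3 - 18)*7)*(177 + (10 + (3 - 18)*7))/177 = 375731 + sqrt(10 - 15*7)*(177 + (10 - 15*7))/177 = 375731 + sqrt(10 - 105)*(177 + (10 - 105))/177 = 375731 + sqrt(-95)*(177 - 95)/177 = 375731 + (1/177)*(I*sqrt(95))*82 = 375731 + 82*I*sqrt(95)/177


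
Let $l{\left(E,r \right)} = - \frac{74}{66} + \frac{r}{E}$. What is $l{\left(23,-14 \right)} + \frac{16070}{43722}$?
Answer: $- \frac{7534976}{5530833} \approx -1.3624$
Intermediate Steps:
$l{\left(E,r \right)} = - \frac{37}{33} + \frac{r}{E}$ ($l{\left(E,r \right)} = \left(-74\right) \frac{1}{66} + \frac{r}{E} = - \frac{37}{33} + \frac{r}{E}$)
$l{\left(23,-14 \right)} + \frac{16070}{43722} = \left(- \frac{37}{33} - \frac{14}{23}\right) + \frac{16070}{43722} = \left(- \frac{37}{33} - \frac{14}{23}\right) + 16070 \cdot \frac{1}{43722} = \left(- \frac{37}{33} - \frac{14}{23}\right) + \frac{8035}{21861} = - \frac{1313}{759} + \frac{8035}{21861} = - \frac{7534976}{5530833}$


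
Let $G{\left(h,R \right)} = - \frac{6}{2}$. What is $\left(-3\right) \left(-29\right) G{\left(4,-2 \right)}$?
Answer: $-261$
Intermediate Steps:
$G{\left(h,R \right)} = -3$ ($G{\left(h,R \right)} = \left(-6\right) \frac{1}{2} = -3$)
$\left(-3\right) \left(-29\right) G{\left(4,-2 \right)} = \left(-3\right) \left(-29\right) \left(-3\right) = 87 \left(-3\right) = -261$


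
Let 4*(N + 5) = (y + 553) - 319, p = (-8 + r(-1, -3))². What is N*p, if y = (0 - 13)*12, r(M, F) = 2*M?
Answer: 1450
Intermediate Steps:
y = -156 (y = -13*12 = -156)
p = 100 (p = (-8 + 2*(-1))² = (-8 - 2)² = (-10)² = 100)
N = 29/2 (N = -5 + ((-156 + 553) - 319)/4 = -5 + (397 - 319)/4 = -5 + (¼)*78 = -5 + 39/2 = 29/2 ≈ 14.500)
N*p = (29/2)*100 = 1450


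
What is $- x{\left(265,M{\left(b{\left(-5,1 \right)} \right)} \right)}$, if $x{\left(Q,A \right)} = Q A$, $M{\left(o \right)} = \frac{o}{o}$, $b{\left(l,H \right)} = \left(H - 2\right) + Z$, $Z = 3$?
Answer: $-265$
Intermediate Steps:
$b{\left(l,H \right)} = 1 + H$ ($b{\left(l,H \right)} = \left(H - 2\right) + 3 = \left(-2 + H\right) + 3 = 1 + H$)
$M{\left(o \right)} = 1$
$x{\left(Q,A \right)} = A Q$
$- x{\left(265,M{\left(b{\left(-5,1 \right)} \right)} \right)} = - 1 \cdot 265 = \left(-1\right) 265 = -265$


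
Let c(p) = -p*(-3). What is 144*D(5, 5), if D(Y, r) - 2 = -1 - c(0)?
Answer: 144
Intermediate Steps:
c(p) = 3*p
D(Y, r) = 1 (D(Y, r) = 2 + (-1 - 3*0) = 2 + (-1 - 1*0) = 2 + (-1 + 0) = 2 - 1 = 1)
144*D(5, 5) = 144*1 = 144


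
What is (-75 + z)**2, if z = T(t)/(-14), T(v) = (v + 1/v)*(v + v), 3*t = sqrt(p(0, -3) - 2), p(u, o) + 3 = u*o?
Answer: 22363441/3969 ≈ 5634.5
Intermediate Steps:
p(u, o) = -3 + o*u (p(u, o) = -3 + u*o = -3 + o*u)
t = I*sqrt(5)/3 (t = sqrt((-3 - 3*0) - 2)/3 = sqrt((-3 + 0) - 2)/3 = sqrt(-3 - 2)/3 = sqrt(-5)/3 = (I*sqrt(5))/3 = I*sqrt(5)/3 ≈ 0.74536*I)
T(v) = 2*v*(v + 1/v) (T(v) = (v + 1/v)*(2*v) = 2*v*(v + 1/v))
z = -4/63 (z = (2 + 2*(I*sqrt(5)/3)**2)/(-14) = (2 + 2*(-5/9))*(-1/14) = (2 - 10/9)*(-1/14) = (8/9)*(-1/14) = -4/63 ≈ -0.063492)
(-75 + z)**2 = (-75 - 4/63)**2 = (-4729/63)**2 = 22363441/3969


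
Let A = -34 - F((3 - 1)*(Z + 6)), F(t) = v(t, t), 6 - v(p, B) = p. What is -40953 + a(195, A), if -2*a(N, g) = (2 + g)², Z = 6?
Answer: -41051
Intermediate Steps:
v(p, B) = 6 - p
F(t) = 6 - t
A = -16 (A = -34 - (6 - (3 - 1)*(6 + 6)) = -34 - (6 - 2*12) = -34 - (6 - 1*24) = -34 - (6 - 24) = -34 - 1*(-18) = -34 + 18 = -16)
a(N, g) = -(2 + g)²/2
-40953 + a(195, A) = -40953 - (2 - 16)²/2 = -40953 - ½*(-14)² = -40953 - ½*196 = -40953 - 98 = -41051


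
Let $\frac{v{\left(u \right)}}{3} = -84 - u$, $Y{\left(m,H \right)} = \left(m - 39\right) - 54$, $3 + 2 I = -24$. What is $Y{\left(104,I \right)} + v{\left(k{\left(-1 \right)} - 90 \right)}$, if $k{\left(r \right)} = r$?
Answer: $32$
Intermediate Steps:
$I = - \frac{27}{2}$ ($I = - \frac{3}{2} + \frac{1}{2} \left(-24\right) = - \frac{3}{2} - 12 = - \frac{27}{2} \approx -13.5$)
$Y{\left(m,H \right)} = -93 + m$ ($Y{\left(m,H \right)} = \left(-39 + m\right) - 54 = -93 + m$)
$v{\left(u \right)} = -252 - 3 u$ ($v{\left(u \right)} = 3 \left(-84 - u\right) = -252 - 3 u$)
$Y{\left(104,I \right)} + v{\left(k{\left(-1 \right)} - 90 \right)} = \left(-93 + 104\right) - \left(252 + 3 \left(-1 - 90\right)\right) = 11 - -21 = 11 + \left(-252 + 273\right) = 11 + 21 = 32$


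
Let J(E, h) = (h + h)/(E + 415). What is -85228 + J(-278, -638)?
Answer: -11677512/137 ≈ -85237.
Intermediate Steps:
J(E, h) = 2*h/(415 + E) (J(E, h) = (2*h)/(415 + E) = 2*h/(415 + E))
-85228 + J(-278, -638) = -85228 + 2*(-638)/(415 - 278) = -85228 + 2*(-638)/137 = -85228 + 2*(-638)*(1/137) = -85228 - 1276/137 = -11677512/137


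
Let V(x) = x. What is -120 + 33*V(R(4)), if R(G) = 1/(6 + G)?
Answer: -1167/10 ≈ -116.70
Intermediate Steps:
-120 + 33*V(R(4)) = -120 + 33/(6 + 4) = -120 + 33/10 = -1167/10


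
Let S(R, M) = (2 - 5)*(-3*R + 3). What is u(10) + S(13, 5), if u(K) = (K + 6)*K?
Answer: 268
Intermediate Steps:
u(K) = K*(6 + K) (u(K) = (6 + K)*K = K*(6 + K))
S(R, M) = -9 + 9*R (S(R, M) = -3*(3 - 3*R) = -9 + 9*R)
u(10) + S(13, 5) = 10*(6 + 10) + (-9 + 9*13) = 10*16 + (-9 + 117) = 160 + 108 = 268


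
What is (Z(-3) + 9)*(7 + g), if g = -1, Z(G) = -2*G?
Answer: 90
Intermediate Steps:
(Z(-3) + 9)*(7 + g) = (-2*(-3) + 9)*(7 - 1) = (6 + 9)*6 = 15*6 = 90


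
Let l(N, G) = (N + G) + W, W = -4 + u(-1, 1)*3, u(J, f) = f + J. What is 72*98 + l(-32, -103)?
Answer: 6917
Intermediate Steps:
u(J, f) = J + f
W = -4 (W = -4 + (-1 + 1)*3 = -4 + 0*3 = -4 + 0 = -4)
l(N, G) = -4 + G + N (l(N, G) = (N + G) - 4 = (G + N) - 4 = -4 + G + N)
72*98 + l(-32, -103) = 72*98 + (-4 - 103 - 32) = 7056 - 139 = 6917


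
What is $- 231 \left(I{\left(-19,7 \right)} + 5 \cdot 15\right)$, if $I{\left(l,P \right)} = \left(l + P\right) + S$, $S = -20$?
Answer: $-9933$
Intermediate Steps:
$I{\left(l,P \right)} = -20 + P + l$ ($I{\left(l,P \right)} = \left(l + P\right) - 20 = \left(P + l\right) - 20 = -20 + P + l$)
$- 231 \left(I{\left(-19,7 \right)} + 5 \cdot 15\right) = - 231 \left(\left(-20 + 7 - 19\right) + 5 \cdot 15\right) = - 231 \left(-32 + 75\right) = \left(-231\right) 43 = -9933$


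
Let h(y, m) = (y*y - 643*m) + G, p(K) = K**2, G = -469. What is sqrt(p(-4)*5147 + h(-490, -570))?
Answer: sqrt(688493) ≈ 829.75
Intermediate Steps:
h(y, m) = -469 + y**2 - 643*m (h(y, m) = (y*y - 643*m) - 469 = (y**2 - 643*m) - 469 = -469 + y**2 - 643*m)
sqrt(p(-4)*5147 + h(-490, -570)) = sqrt((-4)**2*5147 + (-469 + (-490)**2 - 643*(-570))) = sqrt(16*5147 + (-469 + 240100 + 366510)) = sqrt(82352 + 606141) = sqrt(688493)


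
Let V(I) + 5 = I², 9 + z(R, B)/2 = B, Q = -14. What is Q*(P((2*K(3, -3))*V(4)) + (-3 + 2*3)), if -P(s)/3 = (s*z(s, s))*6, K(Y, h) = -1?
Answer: 343686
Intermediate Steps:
z(R, B) = -18 + 2*B
V(I) = -5 + I²
P(s) = -18*s*(-18 + 2*s) (P(s) = -3*s*(-18 + 2*s)*6 = -18*s*(-18 + 2*s))
Q*(P((2*K(3, -3))*V(4)) + (-3 + 2*3)) = -14*(36*((2*(-1))*(-5 + 4²))*(9 - 2*(-1)*(-5 + 4²)) + (-3 + 2*3)) = -14*(36*(-2*(-5 + 16))*(9 - (-2)*(-5 + 16)) + (-3 + 6)) = -14*(36*(-2*11)*(9 - (-2)*11) + 3) = -14*(36*(-22)*(9 - 1*(-22)) + 3) = -14*(36*(-22)*(9 + 22) + 3) = -14*(36*(-22)*31 + 3) = -14*(-24552 + 3) = -14*(-24549) = 343686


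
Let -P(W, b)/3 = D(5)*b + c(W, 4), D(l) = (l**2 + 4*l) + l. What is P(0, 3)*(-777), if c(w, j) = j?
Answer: 358974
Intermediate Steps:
D(l) = l**2 + 5*l
P(W, b) = -12 - 150*b (P(W, b) = -3*((5*(5 + 5))*b + 4) = -3*((5*10)*b + 4) = -3*(50*b + 4) = -3*(4 + 50*b) = -12 - 150*b)
P(0, 3)*(-777) = (-12 - 150*3)*(-777) = (-12 - 450)*(-777) = -462*(-777) = 358974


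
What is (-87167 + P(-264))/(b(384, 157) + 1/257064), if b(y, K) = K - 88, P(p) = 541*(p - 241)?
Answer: -92638667808/17737417 ≈ -5222.8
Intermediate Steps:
P(p) = -130381 + 541*p (P(p) = 541*(-241 + p) = -130381 + 541*p)
b(y, K) = -88 + K
(-87167 + P(-264))/(b(384, 157) + 1/257064) = (-87167 + (-130381 + 541*(-264)))/((-88 + 157) + 1/257064) = (-87167 + (-130381 - 142824))/(69 + 1/257064) = (-87167 - 273205)/(17737417/257064) = -360372*257064/17737417 = -92638667808/17737417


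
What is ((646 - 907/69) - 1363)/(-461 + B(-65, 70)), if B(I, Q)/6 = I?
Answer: 50380/58719 ≈ 0.85798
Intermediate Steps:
B(I, Q) = 6*I
((646 - 907/69) - 1363)/(-461 + B(-65, 70)) = ((646 - 907/69) - 1363)/(-461 + 6*(-65)) = ((646 - 907*1/69) - 1363)/(-461 - 390) = ((646 - 907/69) - 1363)/(-851) = (43667/69 - 1363)*(-1/851) = -50380/69*(-1/851) = 50380/58719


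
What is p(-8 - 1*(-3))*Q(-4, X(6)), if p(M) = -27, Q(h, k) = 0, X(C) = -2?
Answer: 0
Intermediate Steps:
p(-8 - 1*(-3))*Q(-4, X(6)) = -27*0 = 0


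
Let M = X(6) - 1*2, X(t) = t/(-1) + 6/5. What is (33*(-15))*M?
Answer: 3366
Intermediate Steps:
X(t) = 6/5 - t (X(t) = t*(-1) + 6*(1/5) = -t + 6/5 = 6/5 - t)
M = -34/5 (M = (6/5 - 1*6) - 1*2 = (6/5 - 6) - 2 = -24/5 - 2 = -34/5 ≈ -6.8000)
(33*(-15))*M = (33*(-15))*(-34/5) = -495*(-34/5) = 3366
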